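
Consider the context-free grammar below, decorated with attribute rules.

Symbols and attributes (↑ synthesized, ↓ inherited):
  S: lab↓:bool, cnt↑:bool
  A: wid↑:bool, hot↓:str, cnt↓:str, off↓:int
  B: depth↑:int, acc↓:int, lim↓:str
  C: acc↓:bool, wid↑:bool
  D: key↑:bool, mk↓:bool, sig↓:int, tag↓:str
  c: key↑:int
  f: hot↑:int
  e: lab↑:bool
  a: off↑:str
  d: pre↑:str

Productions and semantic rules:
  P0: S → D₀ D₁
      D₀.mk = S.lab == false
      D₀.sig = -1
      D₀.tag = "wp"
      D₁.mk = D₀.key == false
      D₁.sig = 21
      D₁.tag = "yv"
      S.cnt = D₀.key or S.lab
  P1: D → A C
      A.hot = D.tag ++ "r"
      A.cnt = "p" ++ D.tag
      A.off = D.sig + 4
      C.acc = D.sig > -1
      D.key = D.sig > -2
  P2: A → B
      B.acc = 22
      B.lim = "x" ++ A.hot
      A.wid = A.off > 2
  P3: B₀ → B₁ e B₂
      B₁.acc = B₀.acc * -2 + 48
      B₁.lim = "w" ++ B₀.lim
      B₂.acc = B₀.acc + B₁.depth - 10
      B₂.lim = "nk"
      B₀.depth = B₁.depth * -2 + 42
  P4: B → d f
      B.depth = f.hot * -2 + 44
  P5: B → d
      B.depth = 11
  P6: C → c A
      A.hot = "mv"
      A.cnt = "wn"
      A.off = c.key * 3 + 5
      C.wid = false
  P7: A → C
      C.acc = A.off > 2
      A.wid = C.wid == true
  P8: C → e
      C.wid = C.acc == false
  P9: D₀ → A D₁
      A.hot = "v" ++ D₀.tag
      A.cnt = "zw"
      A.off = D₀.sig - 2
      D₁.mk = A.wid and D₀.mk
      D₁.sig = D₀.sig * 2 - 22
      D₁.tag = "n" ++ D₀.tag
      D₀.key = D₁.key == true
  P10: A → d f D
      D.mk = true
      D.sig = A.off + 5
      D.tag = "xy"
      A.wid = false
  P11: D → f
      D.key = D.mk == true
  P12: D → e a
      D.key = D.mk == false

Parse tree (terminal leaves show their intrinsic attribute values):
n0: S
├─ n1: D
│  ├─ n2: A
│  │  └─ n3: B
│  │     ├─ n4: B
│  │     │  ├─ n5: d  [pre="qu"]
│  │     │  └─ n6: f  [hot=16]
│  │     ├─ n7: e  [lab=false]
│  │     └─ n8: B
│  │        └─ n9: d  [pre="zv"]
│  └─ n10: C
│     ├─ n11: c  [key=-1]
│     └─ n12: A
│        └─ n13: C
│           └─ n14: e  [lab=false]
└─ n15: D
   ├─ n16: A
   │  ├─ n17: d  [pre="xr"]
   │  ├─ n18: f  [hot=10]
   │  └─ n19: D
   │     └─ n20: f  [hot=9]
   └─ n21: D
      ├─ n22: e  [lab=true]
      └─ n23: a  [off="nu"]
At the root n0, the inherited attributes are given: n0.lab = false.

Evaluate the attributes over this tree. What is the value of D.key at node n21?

1. n0.lab = false  [given at root]
2. n1.mk = true  [S.lab == false]
3. n1.sig = -1  [-1]
4. n1.tag = "wp"  ["wp"]
5. n2.hot = "wpr"  [D.tag ++ "r"]
6. n2.cnt = "pwp"  ["p" ++ D.tag]
7. n2.off = 3  [D.sig + 4]
8. n3.acc = 22  [22]
9. n3.lim = "xwpr"  ["x" ++ A.hot]
10. n4.acc = 4  [B₀.acc * -2 + 48]
11. n4.lim = "wxwpr"  ["w" ++ B₀.lim]
12. n5.pre = "qu"  [terminal]
13. n6.hot = 16  [terminal]
14. n4.depth = 12  [f.hot * -2 + 44]
15. n7.lab = false  [terminal]
16. n8.acc = 24  [B₀.acc + B₁.depth - 10]
17. n8.lim = "nk"  ["nk"]
18. n9.pre = "zv"  [terminal]
19. n8.depth = 11  [11]
20. n3.depth = 18  [B₁.depth * -2 + 42]
21. n2.wid = true  [A.off > 2]
22. n10.acc = false  [D.sig > -1]
23. n11.key = -1  [terminal]
24. n12.hot = "mv"  ["mv"]
25. n12.cnt = "wn"  ["wn"]
26. n12.off = 2  [c.key * 3 + 5]
27. n13.acc = false  [A.off > 2]
28. n14.lab = false  [terminal]
29. n13.wid = true  [C.acc == false]
30. n12.wid = true  [C.wid == true]
31. n10.wid = false  [false]
32. n1.key = true  [D.sig > -2]
33. n15.mk = false  [D₀.key == false]
34. n15.sig = 21  [21]
35. n15.tag = "yv"  ["yv"]
36. n16.hot = "vyv"  ["v" ++ D₀.tag]
37. n16.cnt = "zw"  ["zw"]
38. n16.off = 19  [D₀.sig - 2]
39. n17.pre = "xr"  [terminal]
40. n18.hot = 10  [terminal]
41. n19.mk = true  [true]
42. n19.sig = 24  [A.off + 5]
43. n19.tag = "xy"  ["xy"]
44. n20.hot = 9  [terminal]
45. n19.key = true  [D.mk == true]
46. n16.wid = false  [false]
47. n21.mk = false  [A.wid and D₀.mk]
48. n21.sig = 20  [D₀.sig * 2 - 22]
49. n21.tag = "nyv"  ["n" ++ D₀.tag]
50. n22.lab = true  [terminal]
51. n23.off = "nu"  [terminal]
52. n21.key = true  [D.mk == false]
53. n15.key = true  [D₁.key == true]
54. n0.cnt = true  [D₀.key or S.lab]

true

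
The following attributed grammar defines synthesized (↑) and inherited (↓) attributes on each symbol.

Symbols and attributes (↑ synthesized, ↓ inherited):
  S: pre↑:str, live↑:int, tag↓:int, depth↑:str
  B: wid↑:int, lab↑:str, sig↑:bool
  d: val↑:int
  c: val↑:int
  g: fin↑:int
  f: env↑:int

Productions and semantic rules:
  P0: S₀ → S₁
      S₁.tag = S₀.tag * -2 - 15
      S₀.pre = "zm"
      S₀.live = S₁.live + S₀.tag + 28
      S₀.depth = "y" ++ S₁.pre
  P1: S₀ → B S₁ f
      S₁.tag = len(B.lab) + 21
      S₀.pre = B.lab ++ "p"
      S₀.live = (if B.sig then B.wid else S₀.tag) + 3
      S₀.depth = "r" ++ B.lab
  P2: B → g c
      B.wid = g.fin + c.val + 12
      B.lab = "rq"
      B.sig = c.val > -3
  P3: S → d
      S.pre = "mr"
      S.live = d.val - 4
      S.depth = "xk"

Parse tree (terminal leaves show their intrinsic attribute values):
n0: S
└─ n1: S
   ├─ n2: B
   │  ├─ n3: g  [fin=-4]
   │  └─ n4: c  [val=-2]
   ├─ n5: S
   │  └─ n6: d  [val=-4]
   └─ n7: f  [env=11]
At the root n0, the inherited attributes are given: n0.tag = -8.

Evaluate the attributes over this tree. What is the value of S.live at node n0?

29

1. n0.tag = -8  [given at root]
2. n1.tag = 1  [S₀.tag * -2 - 15]
3. n3.fin = -4  [terminal]
4. n4.val = -2  [terminal]
5. n2.wid = 6  [g.fin + c.val + 12]
6. n2.lab = "rq"  ["rq"]
7. n2.sig = true  [c.val > -3]
8. n5.tag = 23  [len(B.lab) + 21]
9. n6.val = -4  [terminal]
10. n5.pre = "mr"  ["mr"]
11. n5.live = -8  [d.val - 4]
12. n5.depth = "xk"  ["xk"]
13. n7.env = 11  [terminal]
14. n1.pre = "rqp"  [B.lab ++ "p"]
15. n1.live = 9  [(if B.sig then B.wid else S₀.tag) + 3]
16. n1.depth = "rrq"  ["r" ++ B.lab]
17. n0.pre = "zm"  ["zm"]
18. n0.live = 29  [S₁.live + S₀.tag + 28]
19. n0.depth = "yrqp"  ["y" ++ S₁.pre]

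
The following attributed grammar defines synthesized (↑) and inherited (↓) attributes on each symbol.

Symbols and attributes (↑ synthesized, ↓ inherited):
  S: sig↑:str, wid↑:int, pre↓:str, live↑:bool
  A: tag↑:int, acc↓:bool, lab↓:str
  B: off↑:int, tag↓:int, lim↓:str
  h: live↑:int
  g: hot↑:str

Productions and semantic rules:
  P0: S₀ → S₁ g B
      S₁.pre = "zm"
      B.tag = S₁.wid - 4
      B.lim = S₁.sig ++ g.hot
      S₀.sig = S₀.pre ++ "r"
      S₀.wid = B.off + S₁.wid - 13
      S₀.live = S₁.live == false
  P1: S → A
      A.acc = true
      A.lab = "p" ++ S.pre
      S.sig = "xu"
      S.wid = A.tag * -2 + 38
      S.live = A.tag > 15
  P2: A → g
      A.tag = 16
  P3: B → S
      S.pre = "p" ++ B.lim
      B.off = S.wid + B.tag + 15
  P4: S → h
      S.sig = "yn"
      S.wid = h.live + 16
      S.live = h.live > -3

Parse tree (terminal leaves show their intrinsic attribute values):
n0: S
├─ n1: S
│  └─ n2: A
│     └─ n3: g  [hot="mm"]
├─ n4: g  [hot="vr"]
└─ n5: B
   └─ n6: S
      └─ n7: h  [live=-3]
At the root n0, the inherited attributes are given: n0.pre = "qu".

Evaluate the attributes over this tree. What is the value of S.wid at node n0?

23

1. n0.pre = "qu"  [given at root]
2. n1.pre = "zm"  ["zm"]
3. n2.acc = true  [true]
4. n2.lab = "pzm"  ["p" ++ S.pre]
5. n3.hot = "mm"  [terminal]
6. n2.tag = 16  [16]
7. n1.sig = "xu"  ["xu"]
8. n1.wid = 6  [A.tag * -2 + 38]
9. n1.live = true  [A.tag > 15]
10. n4.hot = "vr"  [terminal]
11. n5.tag = 2  [S₁.wid - 4]
12. n5.lim = "xuvr"  [S₁.sig ++ g.hot]
13. n6.pre = "pxuvr"  ["p" ++ B.lim]
14. n7.live = -3  [terminal]
15. n6.sig = "yn"  ["yn"]
16. n6.wid = 13  [h.live + 16]
17. n6.live = false  [h.live > -3]
18. n5.off = 30  [S.wid + B.tag + 15]
19. n0.sig = "qur"  [S₀.pre ++ "r"]
20. n0.wid = 23  [B.off + S₁.wid - 13]
21. n0.live = false  [S₁.live == false]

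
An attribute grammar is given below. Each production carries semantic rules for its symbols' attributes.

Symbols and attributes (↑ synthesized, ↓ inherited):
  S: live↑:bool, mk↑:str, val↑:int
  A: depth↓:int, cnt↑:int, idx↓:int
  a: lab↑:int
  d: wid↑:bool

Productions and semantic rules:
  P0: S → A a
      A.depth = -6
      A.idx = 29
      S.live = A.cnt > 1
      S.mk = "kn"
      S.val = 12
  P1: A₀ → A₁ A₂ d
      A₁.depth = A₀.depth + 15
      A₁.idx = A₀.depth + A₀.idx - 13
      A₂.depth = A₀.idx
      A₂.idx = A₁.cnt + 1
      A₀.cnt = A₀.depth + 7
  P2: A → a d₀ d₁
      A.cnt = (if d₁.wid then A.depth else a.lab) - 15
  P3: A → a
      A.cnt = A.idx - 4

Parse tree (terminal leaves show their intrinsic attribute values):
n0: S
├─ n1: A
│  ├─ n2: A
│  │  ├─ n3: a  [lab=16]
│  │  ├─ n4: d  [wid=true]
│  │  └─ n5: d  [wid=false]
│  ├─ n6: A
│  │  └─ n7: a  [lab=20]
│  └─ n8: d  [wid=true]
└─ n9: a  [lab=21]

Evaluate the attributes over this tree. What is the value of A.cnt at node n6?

-2

1. n1.depth = -6  [-6]
2. n1.idx = 29  [29]
3. n2.depth = 9  [A₀.depth + 15]
4. n2.idx = 10  [A₀.depth + A₀.idx - 13]
5. n3.lab = 16  [terminal]
6. n4.wid = true  [terminal]
7. n5.wid = false  [terminal]
8. n2.cnt = 1  [(if d₁.wid then A.depth else a.lab) - 15]
9. n6.depth = 29  [A₀.idx]
10. n6.idx = 2  [A₁.cnt + 1]
11. n7.lab = 20  [terminal]
12. n6.cnt = -2  [A.idx - 4]
13. n8.wid = true  [terminal]
14. n1.cnt = 1  [A₀.depth + 7]
15. n9.lab = 21  [terminal]
16. n0.live = false  [A.cnt > 1]
17. n0.mk = "kn"  ["kn"]
18. n0.val = 12  [12]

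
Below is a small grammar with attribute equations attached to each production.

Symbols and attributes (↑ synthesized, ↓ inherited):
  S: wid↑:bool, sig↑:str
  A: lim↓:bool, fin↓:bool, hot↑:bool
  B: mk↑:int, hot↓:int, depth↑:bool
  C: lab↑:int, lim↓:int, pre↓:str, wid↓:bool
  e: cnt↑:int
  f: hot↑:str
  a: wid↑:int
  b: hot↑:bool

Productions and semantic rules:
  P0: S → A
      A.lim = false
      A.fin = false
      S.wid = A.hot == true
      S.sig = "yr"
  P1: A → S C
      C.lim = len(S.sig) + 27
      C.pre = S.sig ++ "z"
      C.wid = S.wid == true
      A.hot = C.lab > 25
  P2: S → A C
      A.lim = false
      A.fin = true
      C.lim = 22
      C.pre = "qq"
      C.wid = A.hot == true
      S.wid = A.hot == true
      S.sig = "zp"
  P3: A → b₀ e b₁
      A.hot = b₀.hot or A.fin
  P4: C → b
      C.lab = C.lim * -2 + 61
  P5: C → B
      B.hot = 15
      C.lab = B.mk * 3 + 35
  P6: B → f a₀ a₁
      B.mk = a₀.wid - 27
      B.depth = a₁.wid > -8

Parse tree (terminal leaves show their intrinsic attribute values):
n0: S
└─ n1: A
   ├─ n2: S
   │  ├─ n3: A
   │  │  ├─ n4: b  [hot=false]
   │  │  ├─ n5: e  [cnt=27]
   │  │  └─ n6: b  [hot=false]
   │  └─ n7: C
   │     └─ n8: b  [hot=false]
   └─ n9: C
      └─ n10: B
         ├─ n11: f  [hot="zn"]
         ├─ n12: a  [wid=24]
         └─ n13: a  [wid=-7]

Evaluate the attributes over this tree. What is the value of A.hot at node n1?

true

1. n1.lim = false  [false]
2. n1.fin = false  [false]
3. n3.lim = false  [false]
4. n3.fin = true  [true]
5. n4.hot = false  [terminal]
6. n5.cnt = 27  [terminal]
7. n6.hot = false  [terminal]
8. n3.hot = true  [b₀.hot or A.fin]
9. n7.lim = 22  [22]
10. n7.pre = "qq"  ["qq"]
11. n7.wid = true  [A.hot == true]
12. n8.hot = false  [terminal]
13. n7.lab = 17  [C.lim * -2 + 61]
14. n2.wid = true  [A.hot == true]
15. n2.sig = "zp"  ["zp"]
16. n9.lim = 29  [len(S.sig) + 27]
17. n9.pre = "zpz"  [S.sig ++ "z"]
18. n9.wid = true  [S.wid == true]
19. n10.hot = 15  [15]
20. n11.hot = "zn"  [terminal]
21. n12.wid = 24  [terminal]
22. n13.wid = -7  [terminal]
23. n10.mk = -3  [a₀.wid - 27]
24. n10.depth = true  [a₁.wid > -8]
25. n9.lab = 26  [B.mk * 3 + 35]
26. n1.hot = true  [C.lab > 25]
27. n0.wid = true  [A.hot == true]
28. n0.sig = "yr"  ["yr"]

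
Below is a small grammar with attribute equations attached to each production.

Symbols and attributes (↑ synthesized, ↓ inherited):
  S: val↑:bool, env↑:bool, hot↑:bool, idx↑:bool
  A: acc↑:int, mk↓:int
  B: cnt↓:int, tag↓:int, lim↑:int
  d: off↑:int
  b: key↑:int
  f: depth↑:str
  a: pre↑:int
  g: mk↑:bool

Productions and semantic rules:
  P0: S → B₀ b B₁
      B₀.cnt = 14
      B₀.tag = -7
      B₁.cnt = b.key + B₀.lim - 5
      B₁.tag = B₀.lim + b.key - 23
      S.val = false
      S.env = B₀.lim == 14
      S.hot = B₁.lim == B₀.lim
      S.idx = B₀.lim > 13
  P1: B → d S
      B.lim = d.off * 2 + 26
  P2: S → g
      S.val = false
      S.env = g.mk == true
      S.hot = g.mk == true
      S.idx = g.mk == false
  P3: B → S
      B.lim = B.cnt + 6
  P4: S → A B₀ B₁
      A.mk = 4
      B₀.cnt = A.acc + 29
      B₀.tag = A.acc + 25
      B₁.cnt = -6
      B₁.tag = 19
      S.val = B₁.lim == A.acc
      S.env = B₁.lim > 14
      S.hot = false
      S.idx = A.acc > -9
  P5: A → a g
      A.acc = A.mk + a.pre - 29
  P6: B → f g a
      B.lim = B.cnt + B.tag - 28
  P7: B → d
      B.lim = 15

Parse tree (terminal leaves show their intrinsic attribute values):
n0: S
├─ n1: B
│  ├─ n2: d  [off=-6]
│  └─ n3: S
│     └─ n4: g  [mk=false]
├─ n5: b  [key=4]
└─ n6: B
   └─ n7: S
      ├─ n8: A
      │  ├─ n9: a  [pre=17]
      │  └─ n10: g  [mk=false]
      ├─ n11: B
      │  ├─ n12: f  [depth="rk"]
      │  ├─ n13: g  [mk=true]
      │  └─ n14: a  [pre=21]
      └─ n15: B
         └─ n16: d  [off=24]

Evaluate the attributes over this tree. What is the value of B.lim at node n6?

19

1. n1.cnt = 14  [14]
2. n1.tag = -7  [-7]
3. n2.off = -6  [terminal]
4. n4.mk = false  [terminal]
5. n3.val = false  [false]
6. n3.env = false  [g.mk == true]
7. n3.hot = false  [g.mk == true]
8. n3.idx = true  [g.mk == false]
9. n1.lim = 14  [d.off * 2 + 26]
10. n5.key = 4  [terminal]
11. n6.cnt = 13  [b.key + B₀.lim - 5]
12. n6.tag = -5  [B₀.lim + b.key - 23]
13. n8.mk = 4  [4]
14. n9.pre = 17  [terminal]
15. n10.mk = false  [terminal]
16. n8.acc = -8  [A.mk + a.pre - 29]
17. n11.cnt = 21  [A.acc + 29]
18. n11.tag = 17  [A.acc + 25]
19. n12.depth = "rk"  [terminal]
20. n13.mk = true  [terminal]
21. n14.pre = 21  [terminal]
22. n11.lim = 10  [B.cnt + B.tag - 28]
23. n15.cnt = -6  [-6]
24. n15.tag = 19  [19]
25. n16.off = 24  [terminal]
26. n15.lim = 15  [15]
27. n7.val = false  [B₁.lim == A.acc]
28. n7.env = true  [B₁.lim > 14]
29. n7.hot = false  [false]
30. n7.idx = true  [A.acc > -9]
31. n6.lim = 19  [B.cnt + 6]
32. n0.val = false  [false]
33. n0.env = true  [B₀.lim == 14]
34. n0.hot = false  [B₁.lim == B₀.lim]
35. n0.idx = true  [B₀.lim > 13]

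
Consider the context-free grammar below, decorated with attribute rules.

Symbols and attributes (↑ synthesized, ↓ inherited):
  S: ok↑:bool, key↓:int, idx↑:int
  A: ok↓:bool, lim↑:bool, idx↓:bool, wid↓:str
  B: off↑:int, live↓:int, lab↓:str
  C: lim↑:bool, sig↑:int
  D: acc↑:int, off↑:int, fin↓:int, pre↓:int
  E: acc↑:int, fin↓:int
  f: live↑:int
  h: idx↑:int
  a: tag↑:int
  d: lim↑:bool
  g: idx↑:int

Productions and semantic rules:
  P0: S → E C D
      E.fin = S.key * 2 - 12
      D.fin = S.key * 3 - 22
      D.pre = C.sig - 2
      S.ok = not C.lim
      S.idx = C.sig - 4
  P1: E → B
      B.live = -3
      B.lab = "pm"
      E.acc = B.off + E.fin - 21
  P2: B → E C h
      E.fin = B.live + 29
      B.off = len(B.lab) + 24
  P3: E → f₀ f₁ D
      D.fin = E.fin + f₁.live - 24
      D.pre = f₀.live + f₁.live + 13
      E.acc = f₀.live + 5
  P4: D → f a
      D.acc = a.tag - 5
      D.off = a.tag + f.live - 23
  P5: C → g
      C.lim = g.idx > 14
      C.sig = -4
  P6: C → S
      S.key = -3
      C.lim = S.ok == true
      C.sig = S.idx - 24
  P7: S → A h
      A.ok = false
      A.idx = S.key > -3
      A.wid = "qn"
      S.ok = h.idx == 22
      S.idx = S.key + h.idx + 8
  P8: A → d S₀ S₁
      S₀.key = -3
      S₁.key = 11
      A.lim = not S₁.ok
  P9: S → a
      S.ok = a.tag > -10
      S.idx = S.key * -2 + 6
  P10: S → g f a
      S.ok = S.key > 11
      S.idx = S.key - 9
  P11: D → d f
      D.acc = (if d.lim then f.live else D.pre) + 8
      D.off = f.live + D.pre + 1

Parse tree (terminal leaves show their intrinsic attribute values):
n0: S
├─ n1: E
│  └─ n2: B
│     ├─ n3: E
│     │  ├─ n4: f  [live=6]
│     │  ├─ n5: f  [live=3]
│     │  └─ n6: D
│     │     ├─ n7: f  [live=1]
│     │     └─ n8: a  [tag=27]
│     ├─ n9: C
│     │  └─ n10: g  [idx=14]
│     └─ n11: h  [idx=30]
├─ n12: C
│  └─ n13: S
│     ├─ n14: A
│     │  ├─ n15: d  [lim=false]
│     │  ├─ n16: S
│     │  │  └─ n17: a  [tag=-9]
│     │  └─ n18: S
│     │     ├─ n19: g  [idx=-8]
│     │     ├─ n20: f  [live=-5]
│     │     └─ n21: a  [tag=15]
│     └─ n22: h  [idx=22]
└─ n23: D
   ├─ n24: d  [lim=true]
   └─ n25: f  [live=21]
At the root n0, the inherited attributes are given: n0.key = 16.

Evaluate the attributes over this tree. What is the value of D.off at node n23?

23

1. n0.key = 16  [given at root]
2. n1.fin = 20  [S.key * 2 - 12]
3. n2.live = -3  [-3]
4. n2.lab = "pm"  ["pm"]
5. n3.fin = 26  [B.live + 29]
6. n4.live = 6  [terminal]
7. n5.live = 3  [terminal]
8. n6.fin = 5  [E.fin + f₁.live - 24]
9. n6.pre = 22  [f₀.live + f₁.live + 13]
10. n7.live = 1  [terminal]
11. n8.tag = 27  [terminal]
12. n6.acc = 22  [a.tag - 5]
13. n6.off = 5  [a.tag + f.live - 23]
14. n3.acc = 11  [f₀.live + 5]
15. n10.idx = 14  [terminal]
16. n9.lim = false  [g.idx > 14]
17. n9.sig = -4  [-4]
18. n11.idx = 30  [terminal]
19. n2.off = 26  [len(B.lab) + 24]
20. n1.acc = 25  [B.off + E.fin - 21]
21. n13.key = -3  [-3]
22. n14.ok = false  [false]
23. n14.idx = false  [S.key > -3]
24. n14.wid = "qn"  ["qn"]
25. n15.lim = false  [terminal]
26. n16.key = -3  [-3]
27. n17.tag = -9  [terminal]
28. n16.ok = true  [a.tag > -10]
29. n16.idx = 12  [S.key * -2 + 6]
30. n18.key = 11  [11]
31. n19.idx = -8  [terminal]
32. n20.live = -5  [terminal]
33. n21.tag = 15  [terminal]
34. n18.ok = false  [S.key > 11]
35. n18.idx = 2  [S.key - 9]
36. n14.lim = true  [not S₁.ok]
37. n22.idx = 22  [terminal]
38. n13.ok = true  [h.idx == 22]
39. n13.idx = 27  [S.key + h.idx + 8]
40. n12.lim = true  [S.ok == true]
41. n12.sig = 3  [S.idx - 24]
42. n23.fin = 26  [S.key * 3 - 22]
43. n23.pre = 1  [C.sig - 2]
44. n24.lim = true  [terminal]
45. n25.live = 21  [terminal]
46. n23.acc = 29  [(if d.lim then f.live else D.pre) + 8]
47. n23.off = 23  [f.live + D.pre + 1]
48. n0.ok = false  [not C.lim]
49. n0.idx = -1  [C.sig - 4]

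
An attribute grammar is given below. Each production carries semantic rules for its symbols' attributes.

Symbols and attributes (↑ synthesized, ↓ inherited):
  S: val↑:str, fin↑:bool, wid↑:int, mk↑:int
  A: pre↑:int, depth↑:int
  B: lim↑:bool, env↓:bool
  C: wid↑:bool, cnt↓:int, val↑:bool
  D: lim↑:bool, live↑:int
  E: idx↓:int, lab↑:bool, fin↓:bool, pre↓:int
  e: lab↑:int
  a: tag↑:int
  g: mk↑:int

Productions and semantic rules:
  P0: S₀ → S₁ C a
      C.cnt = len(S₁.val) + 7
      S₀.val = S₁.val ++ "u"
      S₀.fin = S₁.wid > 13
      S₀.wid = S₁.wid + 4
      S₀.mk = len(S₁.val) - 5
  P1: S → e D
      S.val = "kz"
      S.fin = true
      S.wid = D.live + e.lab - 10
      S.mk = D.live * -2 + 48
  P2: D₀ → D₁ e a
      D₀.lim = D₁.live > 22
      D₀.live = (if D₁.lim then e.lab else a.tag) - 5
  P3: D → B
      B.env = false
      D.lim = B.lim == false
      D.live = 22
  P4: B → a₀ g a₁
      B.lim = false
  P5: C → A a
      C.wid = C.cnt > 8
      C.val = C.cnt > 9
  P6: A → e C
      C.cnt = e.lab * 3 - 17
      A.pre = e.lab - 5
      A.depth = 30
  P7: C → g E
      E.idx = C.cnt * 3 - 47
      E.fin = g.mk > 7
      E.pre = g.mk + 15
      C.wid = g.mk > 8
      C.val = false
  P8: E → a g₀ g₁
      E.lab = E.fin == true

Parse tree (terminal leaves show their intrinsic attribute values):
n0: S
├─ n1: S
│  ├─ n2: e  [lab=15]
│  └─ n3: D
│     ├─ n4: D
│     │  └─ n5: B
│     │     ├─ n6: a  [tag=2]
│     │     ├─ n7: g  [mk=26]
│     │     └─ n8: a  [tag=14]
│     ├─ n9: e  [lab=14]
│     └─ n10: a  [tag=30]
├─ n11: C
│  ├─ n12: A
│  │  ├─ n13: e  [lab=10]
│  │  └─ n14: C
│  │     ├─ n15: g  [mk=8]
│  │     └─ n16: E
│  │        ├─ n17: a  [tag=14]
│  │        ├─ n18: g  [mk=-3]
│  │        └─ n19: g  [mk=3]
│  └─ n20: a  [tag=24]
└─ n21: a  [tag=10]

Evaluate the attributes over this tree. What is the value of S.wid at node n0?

18

1. n2.lab = 15  [terminal]
2. n5.env = false  [false]
3. n6.tag = 2  [terminal]
4. n7.mk = 26  [terminal]
5. n8.tag = 14  [terminal]
6. n5.lim = false  [false]
7. n4.lim = true  [B.lim == false]
8. n4.live = 22  [22]
9. n9.lab = 14  [terminal]
10. n10.tag = 30  [terminal]
11. n3.lim = false  [D₁.live > 22]
12. n3.live = 9  [(if D₁.lim then e.lab else a.tag) - 5]
13. n1.val = "kz"  ["kz"]
14. n1.fin = true  [true]
15. n1.wid = 14  [D.live + e.lab - 10]
16. n1.mk = 30  [D.live * -2 + 48]
17. n11.cnt = 9  [len(S₁.val) + 7]
18. n13.lab = 10  [terminal]
19. n14.cnt = 13  [e.lab * 3 - 17]
20. n15.mk = 8  [terminal]
21. n16.idx = -8  [C.cnt * 3 - 47]
22. n16.fin = true  [g.mk > 7]
23. n16.pre = 23  [g.mk + 15]
24. n17.tag = 14  [terminal]
25. n18.mk = -3  [terminal]
26. n19.mk = 3  [terminal]
27. n16.lab = true  [E.fin == true]
28. n14.wid = false  [g.mk > 8]
29. n14.val = false  [false]
30. n12.pre = 5  [e.lab - 5]
31. n12.depth = 30  [30]
32. n20.tag = 24  [terminal]
33. n11.wid = true  [C.cnt > 8]
34. n11.val = false  [C.cnt > 9]
35. n21.tag = 10  [terminal]
36. n0.val = "kzu"  [S₁.val ++ "u"]
37. n0.fin = true  [S₁.wid > 13]
38. n0.wid = 18  [S₁.wid + 4]
39. n0.mk = -3  [len(S₁.val) - 5]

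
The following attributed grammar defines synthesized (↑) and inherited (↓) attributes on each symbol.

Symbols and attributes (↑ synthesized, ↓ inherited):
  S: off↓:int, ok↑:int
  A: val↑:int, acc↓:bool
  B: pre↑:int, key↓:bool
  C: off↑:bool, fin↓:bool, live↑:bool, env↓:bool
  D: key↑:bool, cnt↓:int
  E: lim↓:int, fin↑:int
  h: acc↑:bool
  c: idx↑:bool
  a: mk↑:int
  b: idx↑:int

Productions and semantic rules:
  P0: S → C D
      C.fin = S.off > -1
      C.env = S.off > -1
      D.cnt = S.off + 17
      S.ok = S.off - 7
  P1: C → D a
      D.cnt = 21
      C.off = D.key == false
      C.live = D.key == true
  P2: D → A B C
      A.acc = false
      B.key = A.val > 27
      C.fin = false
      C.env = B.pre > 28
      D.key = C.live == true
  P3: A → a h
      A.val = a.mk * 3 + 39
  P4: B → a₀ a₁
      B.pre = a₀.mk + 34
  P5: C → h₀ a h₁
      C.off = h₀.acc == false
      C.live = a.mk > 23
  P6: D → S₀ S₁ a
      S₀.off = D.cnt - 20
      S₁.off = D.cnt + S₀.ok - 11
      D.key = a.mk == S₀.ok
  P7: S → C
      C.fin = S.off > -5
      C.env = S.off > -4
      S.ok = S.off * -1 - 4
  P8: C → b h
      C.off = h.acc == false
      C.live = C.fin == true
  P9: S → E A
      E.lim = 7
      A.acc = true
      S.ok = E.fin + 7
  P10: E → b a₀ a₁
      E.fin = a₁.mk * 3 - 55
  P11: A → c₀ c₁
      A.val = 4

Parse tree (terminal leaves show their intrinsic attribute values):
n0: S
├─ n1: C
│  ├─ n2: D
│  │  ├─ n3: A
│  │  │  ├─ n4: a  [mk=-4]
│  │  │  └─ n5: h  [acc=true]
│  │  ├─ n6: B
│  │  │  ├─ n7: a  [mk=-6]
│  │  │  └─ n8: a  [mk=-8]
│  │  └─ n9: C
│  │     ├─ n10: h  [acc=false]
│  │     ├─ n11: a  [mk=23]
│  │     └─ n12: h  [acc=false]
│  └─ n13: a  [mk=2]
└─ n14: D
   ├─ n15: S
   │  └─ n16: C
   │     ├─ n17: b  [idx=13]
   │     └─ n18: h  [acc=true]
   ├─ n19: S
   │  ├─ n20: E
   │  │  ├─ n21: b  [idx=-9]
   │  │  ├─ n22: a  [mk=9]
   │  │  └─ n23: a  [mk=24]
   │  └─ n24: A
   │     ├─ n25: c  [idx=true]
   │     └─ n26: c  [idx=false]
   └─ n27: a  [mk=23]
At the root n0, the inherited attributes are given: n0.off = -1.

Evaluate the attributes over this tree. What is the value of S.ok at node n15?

0

1. n0.off = -1  [given at root]
2. n1.fin = false  [S.off > -1]
3. n1.env = false  [S.off > -1]
4. n2.cnt = 21  [21]
5. n3.acc = false  [false]
6. n4.mk = -4  [terminal]
7. n5.acc = true  [terminal]
8. n3.val = 27  [a.mk * 3 + 39]
9. n6.key = false  [A.val > 27]
10. n7.mk = -6  [terminal]
11. n8.mk = -8  [terminal]
12. n6.pre = 28  [a₀.mk + 34]
13. n9.fin = false  [false]
14. n9.env = false  [B.pre > 28]
15. n10.acc = false  [terminal]
16. n11.mk = 23  [terminal]
17. n12.acc = false  [terminal]
18. n9.off = true  [h₀.acc == false]
19. n9.live = false  [a.mk > 23]
20. n2.key = false  [C.live == true]
21. n13.mk = 2  [terminal]
22. n1.off = true  [D.key == false]
23. n1.live = false  [D.key == true]
24. n14.cnt = 16  [S.off + 17]
25. n15.off = -4  [D.cnt - 20]
26. n16.fin = true  [S.off > -5]
27. n16.env = false  [S.off > -4]
28. n17.idx = 13  [terminal]
29. n18.acc = true  [terminal]
30. n16.off = false  [h.acc == false]
31. n16.live = true  [C.fin == true]
32. n15.ok = 0  [S.off * -1 - 4]
33. n19.off = 5  [D.cnt + S₀.ok - 11]
34. n20.lim = 7  [7]
35. n21.idx = -9  [terminal]
36. n22.mk = 9  [terminal]
37. n23.mk = 24  [terminal]
38. n20.fin = 17  [a₁.mk * 3 - 55]
39. n24.acc = true  [true]
40. n25.idx = true  [terminal]
41. n26.idx = false  [terminal]
42. n24.val = 4  [4]
43. n19.ok = 24  [E.fin + 7]
44. n27.mk = 23  [terminal]
45. n14.key = false  [a.mk == S₀.ok]
46. n0.ok = -8  [S.off - 7]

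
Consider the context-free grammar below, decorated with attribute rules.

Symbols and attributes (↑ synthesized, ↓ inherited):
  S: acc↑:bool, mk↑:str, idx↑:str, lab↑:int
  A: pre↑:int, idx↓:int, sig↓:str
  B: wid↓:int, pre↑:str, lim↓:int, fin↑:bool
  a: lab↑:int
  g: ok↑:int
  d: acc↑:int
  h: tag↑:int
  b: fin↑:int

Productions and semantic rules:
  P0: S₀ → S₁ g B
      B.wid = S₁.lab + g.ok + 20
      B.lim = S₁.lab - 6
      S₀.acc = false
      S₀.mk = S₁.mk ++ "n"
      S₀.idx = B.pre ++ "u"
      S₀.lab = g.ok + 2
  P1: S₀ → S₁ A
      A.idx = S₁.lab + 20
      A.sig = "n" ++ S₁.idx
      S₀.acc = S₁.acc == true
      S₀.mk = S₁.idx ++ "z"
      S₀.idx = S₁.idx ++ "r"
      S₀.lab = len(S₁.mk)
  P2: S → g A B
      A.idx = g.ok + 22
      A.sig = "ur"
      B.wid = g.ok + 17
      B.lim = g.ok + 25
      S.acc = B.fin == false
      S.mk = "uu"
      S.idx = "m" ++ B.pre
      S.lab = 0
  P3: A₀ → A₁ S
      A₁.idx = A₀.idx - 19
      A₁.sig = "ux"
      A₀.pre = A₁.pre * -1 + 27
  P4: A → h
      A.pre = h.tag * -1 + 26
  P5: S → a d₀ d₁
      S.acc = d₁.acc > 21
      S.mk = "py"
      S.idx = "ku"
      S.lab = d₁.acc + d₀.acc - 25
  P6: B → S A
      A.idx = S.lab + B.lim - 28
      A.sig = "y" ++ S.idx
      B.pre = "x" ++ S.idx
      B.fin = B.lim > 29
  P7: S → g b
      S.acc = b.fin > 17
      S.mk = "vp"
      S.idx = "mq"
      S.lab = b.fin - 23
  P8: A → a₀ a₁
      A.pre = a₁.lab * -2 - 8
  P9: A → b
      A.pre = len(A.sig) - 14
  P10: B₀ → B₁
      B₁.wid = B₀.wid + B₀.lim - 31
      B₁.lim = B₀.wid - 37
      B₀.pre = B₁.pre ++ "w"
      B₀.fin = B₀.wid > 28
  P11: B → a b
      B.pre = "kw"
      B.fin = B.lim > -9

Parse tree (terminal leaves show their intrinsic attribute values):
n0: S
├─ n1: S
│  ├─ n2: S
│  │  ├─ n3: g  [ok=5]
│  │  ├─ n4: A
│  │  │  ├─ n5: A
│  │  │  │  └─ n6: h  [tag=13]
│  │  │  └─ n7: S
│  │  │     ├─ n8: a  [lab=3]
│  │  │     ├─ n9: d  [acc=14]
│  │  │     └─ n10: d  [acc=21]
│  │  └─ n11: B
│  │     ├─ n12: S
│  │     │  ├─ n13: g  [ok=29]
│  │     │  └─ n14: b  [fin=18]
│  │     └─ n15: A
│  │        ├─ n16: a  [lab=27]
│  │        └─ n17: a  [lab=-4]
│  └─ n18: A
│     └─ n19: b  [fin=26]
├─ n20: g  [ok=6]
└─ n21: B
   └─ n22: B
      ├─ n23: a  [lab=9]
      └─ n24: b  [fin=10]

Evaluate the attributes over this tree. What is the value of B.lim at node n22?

-9

1. n3.ok = 5  [terminal]
2. n4.idx = 27  [g.ok + 22]
3. n4.sig = "ur"  ["ur"]
4. n5.idx = 8  [A₀.idx - 19]
5. n5.sig = "ux"  ["ux"]
6. n6.tag = 13  [terminal]
7. n5.pre = 13  [h.tag * -1 + 26]
8. n8.lab = 3  [terminal]
9. n9.acc = 14  [terminal]
10. n10.acc = 21  [terminal]
11. n7.acc = false  [d₁.acc > 21]
12. n7.mk = "py"  ["py"]
13. n7.idx = "ku"  ["ku"]
14. n7.lab = 10  [d₁.acc + d₀.acc - 25]
15. n4.pre = 14  [A₁.pre * -1 + 27]
16. n11.wid = 22  [g.ok + 17]
17. n11.lim = 30  [g.ok + 25]
18. n13.ok = 29  [terminal]
19. n14.fin = 18  [terminal]
20. n12.acc = true  [b.fin > 17]
21. n12.mk = "vp"  ["vp"]
22. n12.idx = "mq"  ["mq"]
23. n12.lab = -5  [b.fin - 23]
24. n15.idx = -3  [S.lab + B.lim - 28]
25. n15.sig = "ymq"  ["y" ++ S.idx]
26. n16.lab = 27  [terminal]
27. n17.lab = -4  [terminal]
28. n15.pre = 0  [a₁.lab * -2 - 8]
29. n11.pre = "xmq"  ["x" ++ S.idx]
30. n11.fin = true  [B.lim > 29]
31. n2.acc = false  [B.fin == false]
32. n2.mk = "uu"  ["uu"]
33. n2.idx = "mxmq"  ["m" ++ B.pre]
34. n2.lab = 0  [0]
35. n18.idx = 20  [S₁.lab + 20]
36. n18.sig = "nmxmq"  ["n" ++ S₁.idx]
37. n19.fin = 26  [terminal]
38. n18.pre = -9  [len(A.sig) - 14]
39. n1.acc = false  [S₁.acc == true]
40. n1.mk = "mxmqz"  [S₁.idx ++ "z"]
41. n1.idx = "mxmqr"  [S₁.idx ++ "r"]
42. n1.lab = 2  [len(S₁.mk)]
43. n20.ok = 6  [terminal]
44. n21.wid = 28  [S₁.lab + g.ok + 20]
45. n21.lim = -4  [S₁.lab - 6]
46. n22.wid = -7  [B₀.wid + B₀.lim - 31]
47. n22.lim = -9  [B₀.wid - 37]
48. n23.lab = 9  [terminal]
49. n24.fin = 10  [terminal]
50. n22.pre = "kw"  ["kw"]
51. n22.fin = false  [B.lim > -9]
52. n21.pre = "kww"  [B₁.pre ++ "w"]
53. n21.fin = false  [B₀.wid > 28]
54. n0.acc = false  [false]
55. n0.mk = "mxmqzn"  [S₁.mk ++ "n"]
56. n0.idx = "kwwu"  [B.pre ++ "u"]
57. n0.lab = 8  [g.ok + 2]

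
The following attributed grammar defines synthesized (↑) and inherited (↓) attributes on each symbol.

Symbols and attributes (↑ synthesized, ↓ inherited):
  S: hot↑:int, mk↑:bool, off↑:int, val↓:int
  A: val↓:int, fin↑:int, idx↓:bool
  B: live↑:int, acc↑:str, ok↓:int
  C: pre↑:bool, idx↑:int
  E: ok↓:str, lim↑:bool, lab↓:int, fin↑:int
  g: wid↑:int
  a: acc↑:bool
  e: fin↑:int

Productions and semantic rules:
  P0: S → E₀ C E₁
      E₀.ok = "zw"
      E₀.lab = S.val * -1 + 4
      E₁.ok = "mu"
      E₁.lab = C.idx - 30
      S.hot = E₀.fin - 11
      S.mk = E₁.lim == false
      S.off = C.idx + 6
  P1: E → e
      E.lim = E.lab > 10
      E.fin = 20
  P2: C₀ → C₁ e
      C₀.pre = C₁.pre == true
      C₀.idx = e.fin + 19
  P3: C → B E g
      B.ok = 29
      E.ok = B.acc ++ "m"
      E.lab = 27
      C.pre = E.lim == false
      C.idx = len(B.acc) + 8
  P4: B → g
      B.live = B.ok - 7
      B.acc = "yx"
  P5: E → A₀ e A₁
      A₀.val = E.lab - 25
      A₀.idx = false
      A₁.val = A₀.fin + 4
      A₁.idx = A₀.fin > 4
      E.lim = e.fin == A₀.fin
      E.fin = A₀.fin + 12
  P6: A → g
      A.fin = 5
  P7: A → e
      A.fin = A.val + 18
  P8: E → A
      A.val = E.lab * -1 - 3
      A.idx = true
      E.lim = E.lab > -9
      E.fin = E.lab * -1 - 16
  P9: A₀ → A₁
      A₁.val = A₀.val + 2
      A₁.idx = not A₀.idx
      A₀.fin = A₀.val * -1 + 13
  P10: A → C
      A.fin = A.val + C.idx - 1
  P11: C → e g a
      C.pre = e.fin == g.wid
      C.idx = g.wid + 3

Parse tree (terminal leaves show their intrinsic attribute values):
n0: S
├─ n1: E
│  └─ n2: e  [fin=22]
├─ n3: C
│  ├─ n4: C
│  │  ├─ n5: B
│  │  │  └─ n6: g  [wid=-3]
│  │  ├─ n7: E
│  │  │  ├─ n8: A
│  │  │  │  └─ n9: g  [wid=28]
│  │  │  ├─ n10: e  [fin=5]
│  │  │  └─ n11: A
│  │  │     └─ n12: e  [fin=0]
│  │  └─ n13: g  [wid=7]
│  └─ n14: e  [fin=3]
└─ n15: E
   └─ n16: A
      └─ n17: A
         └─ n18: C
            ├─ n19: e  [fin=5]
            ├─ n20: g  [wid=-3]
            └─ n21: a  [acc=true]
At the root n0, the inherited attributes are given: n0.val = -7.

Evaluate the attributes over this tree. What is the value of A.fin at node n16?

1. n0.val = -7  [given at root]
2. n1.ok = "zw"  ["zw"]
3. n1.lab = 11  [S.val * -1 + 4]
4. n2.fin = 22  [terminal]
5. n1.lim = true  [E.lab > 10]
6. n1.fin = 20  [20]
7. n5.ok = 29  [29]
8. n6.wid = -3  [terminal]
9. n5.live = 22  [B.ok - 7]
10. n5.acc = "yx"  ["yx"]
11. n7.ok = "yxm"  [B.acc ++ "m"]
12. n7.lab = 27  [27]
13. n8.val = 2  [E.lab - 25]
14. n8.idx = false  [false]
15. n9.wid = 28  [terminal]
16. n8.fin = 5  [5]
17. n10.fin = 5  [terminal]
18. n11.val = 9  [A₀.fin + 4]
19. n11.idx = true  [A₀.fin > 4]
20. n12.fin = 0  [terminal]
21. n11.fin = 27  [A.val + 18]
22. n7.lim = true  [e.fin == A₀.fin]
23. n7.fin = 17  [A₀.fin + 12]
24. n13.wid = 7  [terminal]
25. n4.pre = false  [E.lim == false]
26. n4.idx = 10  [len(B.acc) + 8]
27. n14.fin = 3  [terminal]
28. n3.pre = false  [C₁.pre == true]
29. n3.idx = 22  [e.fin + 19]
30. n15.ok = "mu"  ["mu"]
31. n15.lab = -8  [C.idx - 30]
32. n16.val = 5  [E.lab * -1 - 3]
33. n16.idx = true  [true]
34. n17.val = 7  [A₀.val + 2]
35. n17.idx = false  [not A₀.idx]
36. n19.fin = 5  [terminal]
37. n20.wid = -3  [terminal]
38. n21.acc = true  [terminal]
39. n18.pre = false  [e.fin == g.wid]
40. n18.idx = 0  [g.wid + 3]
41. n17.fin = 6  [A.val + C.idx - 1]
42. n16.fin = 8  [A₀.val * -1 + 13]
43. n15.lim = true  [E.lab > -9]
44. n15.fin = -8  [E.lab * -1 - 16]
45. n0.hot = 9  [E₀.fin - 11]
46. n0.mk = false  [E₁.lim == false]
47. n0.off = 28  [C.idx + 6]

8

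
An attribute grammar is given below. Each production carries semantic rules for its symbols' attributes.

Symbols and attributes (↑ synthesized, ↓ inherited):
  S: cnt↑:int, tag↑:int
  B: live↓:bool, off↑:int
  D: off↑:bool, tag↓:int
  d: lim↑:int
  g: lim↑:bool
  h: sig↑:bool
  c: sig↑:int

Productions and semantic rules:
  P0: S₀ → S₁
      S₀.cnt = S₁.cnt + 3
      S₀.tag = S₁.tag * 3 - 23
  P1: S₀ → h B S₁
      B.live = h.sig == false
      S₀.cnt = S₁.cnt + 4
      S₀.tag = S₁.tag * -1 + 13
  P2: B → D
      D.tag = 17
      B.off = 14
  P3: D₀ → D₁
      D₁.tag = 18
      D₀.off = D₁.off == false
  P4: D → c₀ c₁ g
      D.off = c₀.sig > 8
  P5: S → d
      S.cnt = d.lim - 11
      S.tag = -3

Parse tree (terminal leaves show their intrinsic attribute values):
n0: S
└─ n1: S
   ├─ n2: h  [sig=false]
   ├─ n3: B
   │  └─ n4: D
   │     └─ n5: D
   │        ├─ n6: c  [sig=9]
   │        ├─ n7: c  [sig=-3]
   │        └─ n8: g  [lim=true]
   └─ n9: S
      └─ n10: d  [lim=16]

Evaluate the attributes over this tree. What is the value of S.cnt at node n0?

12

1. n2.sig = false  [terminal]
2. n3.live = true  [h.sig == false]
3. n4.tag = 17  [17]
4. n5.tag = 18  [18]
5. n6.sig = 9  [terminal]
6. n7.sig = -3  [terminal]
7. n8.lim = true  [terminal]
8. n5.off = true  [c₀.sig > 8]
9. n4.off = false  [D₁.off == false]
10. n3.off = 14  [14]
11. n10.lim = 16  [terminal]
12. n9.cnt = 5  [d.lim - 11]
13. n9.tag = -3  [-3]
14. n1.cnt = 9  [S₁.cnt + 4]
15. n1.tag = 16  [S₁.tag * -1 + 13]
16. n0.cnt = 12  [S₁.cnt + 3]
17. n0.tag = 25  [S₁.tag * 3 - 23]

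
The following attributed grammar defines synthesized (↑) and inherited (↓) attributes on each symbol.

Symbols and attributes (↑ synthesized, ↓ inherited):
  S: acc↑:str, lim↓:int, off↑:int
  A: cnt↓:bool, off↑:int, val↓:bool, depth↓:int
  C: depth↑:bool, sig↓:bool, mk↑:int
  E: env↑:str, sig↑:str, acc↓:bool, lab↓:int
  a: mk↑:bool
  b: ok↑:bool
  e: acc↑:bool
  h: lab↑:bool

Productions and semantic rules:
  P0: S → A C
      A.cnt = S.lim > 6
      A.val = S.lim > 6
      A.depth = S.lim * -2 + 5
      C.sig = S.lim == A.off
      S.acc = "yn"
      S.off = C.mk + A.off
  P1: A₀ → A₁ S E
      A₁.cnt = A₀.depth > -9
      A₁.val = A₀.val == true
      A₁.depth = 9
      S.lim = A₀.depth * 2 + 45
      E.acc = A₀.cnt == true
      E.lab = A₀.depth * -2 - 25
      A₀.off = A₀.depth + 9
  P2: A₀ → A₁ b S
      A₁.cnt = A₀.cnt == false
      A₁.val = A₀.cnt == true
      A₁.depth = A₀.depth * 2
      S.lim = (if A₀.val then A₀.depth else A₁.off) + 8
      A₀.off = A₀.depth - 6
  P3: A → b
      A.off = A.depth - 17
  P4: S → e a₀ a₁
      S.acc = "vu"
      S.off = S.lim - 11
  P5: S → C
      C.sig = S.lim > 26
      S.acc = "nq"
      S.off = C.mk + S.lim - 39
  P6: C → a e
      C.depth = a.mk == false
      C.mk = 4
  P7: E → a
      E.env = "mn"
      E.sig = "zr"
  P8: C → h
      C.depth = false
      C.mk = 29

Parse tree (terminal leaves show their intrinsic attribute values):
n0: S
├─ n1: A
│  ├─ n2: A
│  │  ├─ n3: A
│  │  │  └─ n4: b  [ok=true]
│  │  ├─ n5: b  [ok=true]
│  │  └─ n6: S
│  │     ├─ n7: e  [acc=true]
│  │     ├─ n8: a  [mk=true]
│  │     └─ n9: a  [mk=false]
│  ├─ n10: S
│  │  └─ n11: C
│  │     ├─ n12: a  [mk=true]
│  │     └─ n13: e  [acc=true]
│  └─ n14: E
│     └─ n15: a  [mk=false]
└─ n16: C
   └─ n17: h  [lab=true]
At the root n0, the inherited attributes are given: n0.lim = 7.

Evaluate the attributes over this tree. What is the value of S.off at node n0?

29

1. n0.lim = 7  [given at root]
2. n1.cnt = true  [S.lim > 6]
3. n1.val = true  [S.lim > 6]
4. n1.depth = -9  [S.lim * -2 + 5]
5. n2.cnt = false  [A₀.depth > -9]
6. n2.val = true  [A₀.val == true]
7. n2.depth = 9  [9]
8. n3.cnt = true  [A₀.cnt == false]
9. n3.val = false  [A₀.cnt == true]
10. n3.depth = 18  [A₀.depth * 2]
11. n4.ok = true  [terminal]
12. n3.off = 1  [A.depth - 17]
13. n5.ok = true  [terminal]
14. n6.lim = 17  [(if A₀.val then A₀.depth else A₁.off) + 8]
15. n7.acc = true  [terminal]
16. n8.mk = true  [terminal]
17. n9.mk = false  [terminal]
18. n6.acc = "vu"  ["vu"]
19. n6.off = 6  [S.lim - 11]
20. n2.off = 3  [A₀.depth - 6]
21. n10.lim = 27  [A₀.depth * 2 + 45]
22. n11.sig = true  [S.lim > 26]
23. n12.mk = true  [terminal]
24. n13.acc = true  [terminal]
25. n11.depth = false  [a.mk == false]
26. n11.mk = 4  [4]
27. n10.acc = "nq"  ["nq"]
28. n10.off = -8  [C.mk + S.lim - 39]
29. n14.acc = true  [A₀.cnt == true]
30. n14.lab = -7  [A₀.depth * -2 - 25]
31. n15.mk = false  [terminal]
32. n14.env = "mn"  ["mn"]
33. n14.sig = "zr"  ["zr"]
34. n1.off = 0  [A₀.depth + 9]
35. n16.sig = false  [S.lim == A.off]
36. n17.lab = true  [terminal]
37. n16.depth = false  [false]
38. n16.mk = 29  [29]
39. n0.acc = "yn"  ["yn"]
40. n0.off = 29  [C.mk + A.off]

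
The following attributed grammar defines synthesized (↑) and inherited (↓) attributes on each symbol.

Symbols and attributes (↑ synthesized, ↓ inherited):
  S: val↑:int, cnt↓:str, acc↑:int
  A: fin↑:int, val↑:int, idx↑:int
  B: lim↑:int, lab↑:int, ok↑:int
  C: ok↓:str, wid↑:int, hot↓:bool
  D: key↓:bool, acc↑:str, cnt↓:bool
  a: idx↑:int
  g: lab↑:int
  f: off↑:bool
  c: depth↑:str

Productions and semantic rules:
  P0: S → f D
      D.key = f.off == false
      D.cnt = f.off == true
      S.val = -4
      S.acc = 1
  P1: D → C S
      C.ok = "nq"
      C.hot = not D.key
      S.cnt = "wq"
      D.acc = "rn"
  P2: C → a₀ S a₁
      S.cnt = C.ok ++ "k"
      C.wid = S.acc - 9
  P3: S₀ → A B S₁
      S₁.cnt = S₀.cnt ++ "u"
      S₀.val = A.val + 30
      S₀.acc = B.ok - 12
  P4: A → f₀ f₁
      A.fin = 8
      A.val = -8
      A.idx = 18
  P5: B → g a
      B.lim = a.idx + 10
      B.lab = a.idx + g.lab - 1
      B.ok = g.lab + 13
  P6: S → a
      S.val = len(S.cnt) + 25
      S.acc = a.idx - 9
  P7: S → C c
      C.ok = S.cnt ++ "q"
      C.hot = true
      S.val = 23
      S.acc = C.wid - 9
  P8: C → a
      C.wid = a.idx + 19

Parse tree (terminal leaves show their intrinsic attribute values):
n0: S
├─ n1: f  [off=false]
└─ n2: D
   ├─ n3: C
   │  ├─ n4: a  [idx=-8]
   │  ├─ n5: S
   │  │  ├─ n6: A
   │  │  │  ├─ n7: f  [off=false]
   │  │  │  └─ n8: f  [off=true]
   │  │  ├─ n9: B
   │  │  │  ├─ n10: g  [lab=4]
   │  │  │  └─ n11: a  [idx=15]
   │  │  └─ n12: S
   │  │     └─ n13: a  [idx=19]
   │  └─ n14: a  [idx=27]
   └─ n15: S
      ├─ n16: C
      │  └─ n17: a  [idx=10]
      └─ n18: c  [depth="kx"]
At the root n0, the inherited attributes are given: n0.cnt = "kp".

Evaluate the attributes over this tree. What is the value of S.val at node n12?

1. n0.cnt = "kp"  [given at root]
2. n1.off = false  [terminal]
3. n2.key = true  [f.off == false]
4. n2.cnt = false  [f.off == true]
5. n3.ok = "nq"  ["nq"]
6. n3.hot = false  [not D.key]
7. n4.idx = -8  [terminal]
8. n5.cnt = "nqk"  [C.ok ++ "k"]
9. n7.off = false  [terminal]
10. n8.off = true  [terminal]
11. n6.fin = 8  [8]
12. n6.val = -8  [-8]
13. n6.idx = 18  [18]
14. n10.lab = 4  [terminal]
15. n11.idx = 15  [terminal]
16. n9.lim = 25  [a.idx + 10]
17. n9.lab = 18  [a.idx + g.lab - 1]
18. n9.ok = 17  [g.lab + 13]
19. n12.cnt = "nqku"  [S₀.cnt ++ "u"]
20. n13.idx = 19  [terminal]
21. n12.val = 29  [len(S.cnt) + 25]
22. n12.acc = 10  [a.idx - 9]
23. n5.val = 22  [A.val + 30]
24. n5.acc = 5  [B.ok - 12]
25. n14.idx = 27  [terminal]
26. n3.wid = -4  [S.acc - 9]
27. n15.cnt = "wq"  ["wq"]
28. n16.ok = "wqq"  [S.cnt ++ "q"]
29. n16.hot = true  [true]
30. n17.idx = 10  [terminal]
31. n16.wid = 29  [a.idx + 19]
32. n18.depth = "kx"  [terminal]
33. n15.val = 23  [23]
34. n15.acc = 20  [C.wid - 9]
35. n2.acc = "rn"  ["rn"]
36. n0.val = -4  [-4]
37. n0.acc = 1  [1]

29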